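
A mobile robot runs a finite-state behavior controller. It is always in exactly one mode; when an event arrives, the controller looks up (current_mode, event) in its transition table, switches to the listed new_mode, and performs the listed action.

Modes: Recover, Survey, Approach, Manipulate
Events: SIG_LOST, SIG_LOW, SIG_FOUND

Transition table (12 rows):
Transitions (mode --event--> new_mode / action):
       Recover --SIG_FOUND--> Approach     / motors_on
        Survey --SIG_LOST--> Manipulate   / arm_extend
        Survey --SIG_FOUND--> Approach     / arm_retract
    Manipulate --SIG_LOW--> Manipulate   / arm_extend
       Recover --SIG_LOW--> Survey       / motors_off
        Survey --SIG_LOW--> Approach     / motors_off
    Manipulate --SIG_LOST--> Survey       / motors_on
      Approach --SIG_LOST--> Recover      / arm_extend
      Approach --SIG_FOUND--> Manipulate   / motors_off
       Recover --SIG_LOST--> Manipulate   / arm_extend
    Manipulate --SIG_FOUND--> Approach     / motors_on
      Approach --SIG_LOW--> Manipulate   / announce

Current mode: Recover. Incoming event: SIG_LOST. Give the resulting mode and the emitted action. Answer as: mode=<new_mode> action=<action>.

mode=Manipulate action=arm_extend

current mode = Recover; filter table to that mode:
  (Recover, SIG_FOUND) → (Approach, motors_on)
  (Recover, SIG_LOW) → (Survey, motors_off)
  (Recover, SIG_LOST) → (Manipulate, arm_extend)  ← event matches
event = SIG_LOST selects (Manipulate, arm_extend)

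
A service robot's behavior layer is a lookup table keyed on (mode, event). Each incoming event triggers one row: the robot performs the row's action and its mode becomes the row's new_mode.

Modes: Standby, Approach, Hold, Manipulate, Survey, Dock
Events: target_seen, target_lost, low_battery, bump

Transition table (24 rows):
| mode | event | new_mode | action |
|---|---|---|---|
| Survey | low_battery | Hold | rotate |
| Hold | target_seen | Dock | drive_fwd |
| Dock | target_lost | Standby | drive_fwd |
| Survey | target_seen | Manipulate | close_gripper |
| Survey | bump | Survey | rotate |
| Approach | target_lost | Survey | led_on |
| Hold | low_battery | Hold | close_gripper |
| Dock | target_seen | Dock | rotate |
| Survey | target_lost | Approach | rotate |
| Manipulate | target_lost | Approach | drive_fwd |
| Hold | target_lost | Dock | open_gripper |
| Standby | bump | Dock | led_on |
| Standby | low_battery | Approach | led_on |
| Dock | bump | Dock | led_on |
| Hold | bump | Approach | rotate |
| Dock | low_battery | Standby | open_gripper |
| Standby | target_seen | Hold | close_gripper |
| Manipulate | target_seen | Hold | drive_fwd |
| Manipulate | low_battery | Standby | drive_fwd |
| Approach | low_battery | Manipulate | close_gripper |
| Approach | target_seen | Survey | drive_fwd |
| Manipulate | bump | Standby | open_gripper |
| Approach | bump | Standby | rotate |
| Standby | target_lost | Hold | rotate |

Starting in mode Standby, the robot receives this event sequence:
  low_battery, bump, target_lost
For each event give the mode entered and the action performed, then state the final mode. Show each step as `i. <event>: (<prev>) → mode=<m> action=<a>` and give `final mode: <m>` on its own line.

final mode: Hold

1. low_battery: (Standby) → mode=Approach action=led_on
2. bump: (Approach) → mode=Standby action=rotate
3. target_lost: (Standby) → mode=Hold action=rotate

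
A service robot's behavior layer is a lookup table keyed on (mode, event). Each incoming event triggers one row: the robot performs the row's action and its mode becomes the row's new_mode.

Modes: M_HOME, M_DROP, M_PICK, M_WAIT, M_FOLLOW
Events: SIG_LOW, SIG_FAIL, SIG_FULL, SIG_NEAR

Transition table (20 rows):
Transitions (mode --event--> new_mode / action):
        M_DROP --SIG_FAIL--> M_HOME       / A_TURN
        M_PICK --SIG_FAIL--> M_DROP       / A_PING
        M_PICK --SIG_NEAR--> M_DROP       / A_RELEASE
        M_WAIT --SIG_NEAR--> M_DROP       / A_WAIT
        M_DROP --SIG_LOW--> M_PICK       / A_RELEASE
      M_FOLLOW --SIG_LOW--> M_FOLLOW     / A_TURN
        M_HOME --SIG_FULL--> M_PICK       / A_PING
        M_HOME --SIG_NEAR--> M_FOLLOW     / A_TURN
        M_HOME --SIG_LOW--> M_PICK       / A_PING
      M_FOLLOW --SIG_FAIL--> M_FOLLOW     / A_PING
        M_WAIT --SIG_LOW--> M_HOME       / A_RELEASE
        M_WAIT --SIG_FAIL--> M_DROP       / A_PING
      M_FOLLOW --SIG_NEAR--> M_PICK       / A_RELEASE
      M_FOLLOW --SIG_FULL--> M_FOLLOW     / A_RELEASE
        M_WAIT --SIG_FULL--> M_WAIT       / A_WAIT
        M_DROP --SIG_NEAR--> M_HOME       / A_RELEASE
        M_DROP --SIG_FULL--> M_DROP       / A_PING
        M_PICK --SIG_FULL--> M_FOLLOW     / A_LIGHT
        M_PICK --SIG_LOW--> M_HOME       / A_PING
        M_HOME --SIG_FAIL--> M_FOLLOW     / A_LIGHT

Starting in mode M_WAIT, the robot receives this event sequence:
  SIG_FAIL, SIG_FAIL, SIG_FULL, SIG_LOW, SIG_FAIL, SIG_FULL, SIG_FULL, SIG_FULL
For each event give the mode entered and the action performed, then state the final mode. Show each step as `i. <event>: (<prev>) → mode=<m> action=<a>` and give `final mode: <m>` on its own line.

1. SIG_FAIL: (M_WAIT) → mode=M_DROP action=A_PING
2. SIG_FAIL: (M_DROP) → mode=M_HOME action=A_TURN
3. SIG_FULL: (M_HOME) → mode=M_PICK action=A_PING
4. SIG_LOW: (M_PICK) → mode=M_HOME action=A_PING
5. SIG_FAIL: (M_HOME) → mode=M_FOLLOW action=A_LIGHT
6. SIG_FULL: (M_FOLLOW) → mode=M_FOLLOW action=A_RELEASE
7. SIG_FULL: (M_FOLLOW) → mode=M_FOLLOW action=A_RELEASE
8. SIG_FULL: (M_FOLLOW) → mode=M_FOLLOW action=A_RELEASE

final mode: M_FOLLOW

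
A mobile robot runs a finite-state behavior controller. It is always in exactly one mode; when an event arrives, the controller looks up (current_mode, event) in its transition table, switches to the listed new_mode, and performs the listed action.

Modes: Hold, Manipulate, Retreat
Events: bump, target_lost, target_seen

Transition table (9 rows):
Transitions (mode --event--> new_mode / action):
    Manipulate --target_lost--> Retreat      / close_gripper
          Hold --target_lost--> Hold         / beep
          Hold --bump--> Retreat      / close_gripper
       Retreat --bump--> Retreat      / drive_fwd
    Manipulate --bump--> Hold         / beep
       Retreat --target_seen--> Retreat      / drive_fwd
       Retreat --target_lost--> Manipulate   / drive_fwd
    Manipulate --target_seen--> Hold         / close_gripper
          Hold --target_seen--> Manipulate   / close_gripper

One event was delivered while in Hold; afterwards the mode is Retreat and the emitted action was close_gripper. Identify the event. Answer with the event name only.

bump

try bump: (Hold, bump) → (Retreat, close_gripper)  ← matches
try target_lost: (Hold, target_lost) → (Hold, beep)
try target_seen: (Hold, target_seen) → (Manipulate, close_gripper)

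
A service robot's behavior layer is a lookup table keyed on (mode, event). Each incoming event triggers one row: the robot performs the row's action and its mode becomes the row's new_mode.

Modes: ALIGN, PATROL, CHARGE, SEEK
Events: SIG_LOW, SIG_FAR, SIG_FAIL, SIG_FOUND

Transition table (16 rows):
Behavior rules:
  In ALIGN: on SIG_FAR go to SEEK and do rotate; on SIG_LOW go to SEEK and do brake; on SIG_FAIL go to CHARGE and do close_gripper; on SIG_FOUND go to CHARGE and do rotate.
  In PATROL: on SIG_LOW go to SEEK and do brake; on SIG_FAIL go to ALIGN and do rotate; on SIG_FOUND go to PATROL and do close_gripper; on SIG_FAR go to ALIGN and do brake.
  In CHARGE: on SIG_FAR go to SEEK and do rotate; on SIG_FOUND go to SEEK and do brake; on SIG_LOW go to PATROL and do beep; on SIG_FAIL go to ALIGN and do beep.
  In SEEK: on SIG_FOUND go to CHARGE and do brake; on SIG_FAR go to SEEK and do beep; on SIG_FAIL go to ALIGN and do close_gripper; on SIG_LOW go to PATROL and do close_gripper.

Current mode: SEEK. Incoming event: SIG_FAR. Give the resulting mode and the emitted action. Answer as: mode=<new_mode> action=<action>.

current mode = SEEK; filter table to that mode:
  (SEEK, SIG_FOUND) → (CHARGE, brake)
  (SEEK, SIG_FAR) → (SEEK, beep)  ← event matches
  (SEEK, SIG_FAIL) → (ALIGN, close_gripper)
  (SEEK, SIG_LOW) → (PATROL, close_gripper)
event = SIG_FAR selects (SEEK, beep)

mode=SEEK action=beep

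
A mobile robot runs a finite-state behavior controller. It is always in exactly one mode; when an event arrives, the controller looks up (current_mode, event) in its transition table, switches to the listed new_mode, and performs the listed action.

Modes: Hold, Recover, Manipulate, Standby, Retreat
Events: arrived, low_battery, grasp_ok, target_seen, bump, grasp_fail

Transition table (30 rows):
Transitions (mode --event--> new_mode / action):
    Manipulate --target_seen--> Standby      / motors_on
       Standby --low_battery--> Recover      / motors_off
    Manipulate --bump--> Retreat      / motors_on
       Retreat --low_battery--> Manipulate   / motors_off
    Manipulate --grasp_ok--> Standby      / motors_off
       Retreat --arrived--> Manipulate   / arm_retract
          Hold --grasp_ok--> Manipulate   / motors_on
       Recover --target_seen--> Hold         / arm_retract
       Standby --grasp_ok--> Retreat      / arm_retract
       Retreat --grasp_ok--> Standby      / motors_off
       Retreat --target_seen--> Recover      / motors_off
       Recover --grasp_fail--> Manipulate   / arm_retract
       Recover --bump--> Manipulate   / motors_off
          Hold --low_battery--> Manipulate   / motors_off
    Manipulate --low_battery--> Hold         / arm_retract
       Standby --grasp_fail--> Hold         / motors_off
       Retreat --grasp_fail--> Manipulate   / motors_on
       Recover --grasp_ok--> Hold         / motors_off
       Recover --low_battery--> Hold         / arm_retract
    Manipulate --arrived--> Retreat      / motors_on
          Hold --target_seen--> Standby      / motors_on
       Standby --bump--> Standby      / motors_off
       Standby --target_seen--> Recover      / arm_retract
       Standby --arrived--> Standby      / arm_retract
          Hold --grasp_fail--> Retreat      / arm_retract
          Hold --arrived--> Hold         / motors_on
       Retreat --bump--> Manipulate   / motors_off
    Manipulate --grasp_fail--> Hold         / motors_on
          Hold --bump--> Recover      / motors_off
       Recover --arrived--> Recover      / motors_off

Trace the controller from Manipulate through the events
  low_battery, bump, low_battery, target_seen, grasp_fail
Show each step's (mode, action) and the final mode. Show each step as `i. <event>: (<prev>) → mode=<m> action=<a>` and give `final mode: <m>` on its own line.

final mode: Hold

1. low_battery: (Manipulate) → mode=Hold action=arm_retract
2. bump: (Hold) → mode=Recover action=motors_off
3. low_battery: (Recover) → mode=Hold action=arm_retract
4. target_seen: (Hold) → mode=Standby action=motors_on
5. grasp_fail: (Standby) → mode=Hold action=motors_off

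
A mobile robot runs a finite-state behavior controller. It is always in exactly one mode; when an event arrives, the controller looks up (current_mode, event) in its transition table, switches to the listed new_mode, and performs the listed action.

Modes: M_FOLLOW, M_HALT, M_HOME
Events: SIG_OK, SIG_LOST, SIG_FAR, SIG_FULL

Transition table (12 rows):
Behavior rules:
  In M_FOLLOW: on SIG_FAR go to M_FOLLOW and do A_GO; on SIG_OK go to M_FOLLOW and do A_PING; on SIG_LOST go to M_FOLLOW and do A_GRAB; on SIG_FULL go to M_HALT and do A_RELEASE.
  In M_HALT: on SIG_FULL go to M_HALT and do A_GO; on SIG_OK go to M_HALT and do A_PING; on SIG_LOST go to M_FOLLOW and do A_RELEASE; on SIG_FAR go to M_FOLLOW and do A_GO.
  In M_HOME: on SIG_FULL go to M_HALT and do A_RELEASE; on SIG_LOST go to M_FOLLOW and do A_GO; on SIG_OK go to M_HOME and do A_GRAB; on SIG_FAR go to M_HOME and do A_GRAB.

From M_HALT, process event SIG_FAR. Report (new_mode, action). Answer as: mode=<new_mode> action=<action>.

mode=M_FOLLOW action=A_GO

current mode = M_HALT; filter table to that mode:
  (M_HALT, SIG_FULL) → (M_HALT, A_GO)
  (M_HALT, SIG_OK) → (M_HALT, A_PING)
  (M_HALT, SIG_LOST) → (M_FOLLOW, A_RELEASE)
  (M_HALT, SIG_FAR) → (M_FOLLOW, A_GO)  ← event matches
event = SIG_FAR selects (M_FOLLOW, A_GO)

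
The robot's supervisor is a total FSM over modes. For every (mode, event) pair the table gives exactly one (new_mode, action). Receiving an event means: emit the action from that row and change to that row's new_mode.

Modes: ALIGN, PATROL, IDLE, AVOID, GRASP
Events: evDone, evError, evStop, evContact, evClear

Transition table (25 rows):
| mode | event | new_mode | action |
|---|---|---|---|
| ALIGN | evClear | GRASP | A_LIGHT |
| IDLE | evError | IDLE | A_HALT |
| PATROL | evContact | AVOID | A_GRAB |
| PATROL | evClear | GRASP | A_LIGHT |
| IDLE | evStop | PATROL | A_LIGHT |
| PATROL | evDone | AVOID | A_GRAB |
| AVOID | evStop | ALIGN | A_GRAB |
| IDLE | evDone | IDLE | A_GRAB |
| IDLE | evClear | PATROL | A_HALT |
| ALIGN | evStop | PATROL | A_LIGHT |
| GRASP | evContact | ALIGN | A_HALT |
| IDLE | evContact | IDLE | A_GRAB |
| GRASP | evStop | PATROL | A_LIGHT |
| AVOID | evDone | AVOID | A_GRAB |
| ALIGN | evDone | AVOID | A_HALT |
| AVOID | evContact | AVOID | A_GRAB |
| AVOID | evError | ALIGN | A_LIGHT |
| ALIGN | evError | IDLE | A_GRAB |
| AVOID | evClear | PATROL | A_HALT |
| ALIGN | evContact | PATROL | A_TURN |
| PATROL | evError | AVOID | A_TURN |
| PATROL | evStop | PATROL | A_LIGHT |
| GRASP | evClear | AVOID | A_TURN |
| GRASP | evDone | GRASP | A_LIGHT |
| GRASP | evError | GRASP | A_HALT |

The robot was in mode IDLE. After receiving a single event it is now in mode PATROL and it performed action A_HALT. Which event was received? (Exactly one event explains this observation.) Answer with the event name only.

evClear

try evDone: (IDLE, evDone) → (IDLE, A_GRAB)
try evError: (IDLE, evError) → (IDLE, A_HALT)
try evStop: (IDLE, evStop) → (PATROL, A_LIGHT)
try evContact: (IDLE, evContact) → (IDLE, A_GRAB)
try evClear: (IDLE, evClear) → (PATROL, A_HALT)  ← matches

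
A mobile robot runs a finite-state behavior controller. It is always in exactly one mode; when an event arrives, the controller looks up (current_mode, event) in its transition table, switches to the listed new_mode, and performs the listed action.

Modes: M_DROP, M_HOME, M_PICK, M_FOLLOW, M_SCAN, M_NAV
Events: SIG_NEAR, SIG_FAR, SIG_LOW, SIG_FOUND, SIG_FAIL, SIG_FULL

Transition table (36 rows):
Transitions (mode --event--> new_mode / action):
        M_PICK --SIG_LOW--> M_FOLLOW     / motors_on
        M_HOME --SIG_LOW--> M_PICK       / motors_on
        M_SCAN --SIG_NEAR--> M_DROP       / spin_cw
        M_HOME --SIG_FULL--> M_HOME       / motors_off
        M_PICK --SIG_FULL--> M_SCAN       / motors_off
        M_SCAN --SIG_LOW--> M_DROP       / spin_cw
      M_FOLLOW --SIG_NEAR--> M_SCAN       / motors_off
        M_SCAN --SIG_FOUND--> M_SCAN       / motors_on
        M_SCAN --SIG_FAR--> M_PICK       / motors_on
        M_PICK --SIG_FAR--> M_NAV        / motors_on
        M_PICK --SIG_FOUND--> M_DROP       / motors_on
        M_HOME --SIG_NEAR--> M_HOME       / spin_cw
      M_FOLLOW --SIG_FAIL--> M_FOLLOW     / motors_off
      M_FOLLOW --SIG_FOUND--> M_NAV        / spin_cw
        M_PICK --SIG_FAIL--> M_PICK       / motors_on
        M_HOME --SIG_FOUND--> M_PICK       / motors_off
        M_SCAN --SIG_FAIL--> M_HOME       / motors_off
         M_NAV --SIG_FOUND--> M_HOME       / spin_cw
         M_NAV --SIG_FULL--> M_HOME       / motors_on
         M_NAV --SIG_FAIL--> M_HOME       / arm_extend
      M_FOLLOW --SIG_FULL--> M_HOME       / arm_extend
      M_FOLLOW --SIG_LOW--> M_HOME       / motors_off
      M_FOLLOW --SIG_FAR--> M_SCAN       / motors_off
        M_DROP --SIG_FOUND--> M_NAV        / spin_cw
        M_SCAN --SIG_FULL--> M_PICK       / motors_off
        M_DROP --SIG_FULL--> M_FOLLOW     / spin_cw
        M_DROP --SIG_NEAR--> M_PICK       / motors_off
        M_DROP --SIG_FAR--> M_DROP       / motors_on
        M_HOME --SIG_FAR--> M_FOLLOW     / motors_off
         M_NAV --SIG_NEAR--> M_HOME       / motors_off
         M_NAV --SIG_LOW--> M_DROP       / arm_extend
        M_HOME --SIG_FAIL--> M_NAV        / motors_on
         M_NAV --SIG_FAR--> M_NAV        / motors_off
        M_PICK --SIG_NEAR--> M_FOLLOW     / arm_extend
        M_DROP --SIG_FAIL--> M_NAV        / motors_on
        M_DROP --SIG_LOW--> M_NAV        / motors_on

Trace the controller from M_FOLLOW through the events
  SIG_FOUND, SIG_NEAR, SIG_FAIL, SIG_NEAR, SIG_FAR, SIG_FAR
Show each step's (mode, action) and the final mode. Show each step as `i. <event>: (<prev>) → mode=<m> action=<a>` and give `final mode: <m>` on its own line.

final mode: M_SCAN

1. SIG_FOUND: (M_FOLLOW) → mode=M_NAV action=spin_cw
2. SIG_NEAR: (M_NAV) → mode=M_HOME action=motors_off
3. SIG_FAIL: (M_HOME) → mode=M_NAV action=motors_on
4. SIG_NEAR: (M_NAV) → mode=M_HOME action=motors_off
5. SIG_FAR: (M_HOME) → mode=M_FOLLOW action=motors_off
6. SIG_FAR: (M_FOLLOW) → mode=M_SCAN action=motors_off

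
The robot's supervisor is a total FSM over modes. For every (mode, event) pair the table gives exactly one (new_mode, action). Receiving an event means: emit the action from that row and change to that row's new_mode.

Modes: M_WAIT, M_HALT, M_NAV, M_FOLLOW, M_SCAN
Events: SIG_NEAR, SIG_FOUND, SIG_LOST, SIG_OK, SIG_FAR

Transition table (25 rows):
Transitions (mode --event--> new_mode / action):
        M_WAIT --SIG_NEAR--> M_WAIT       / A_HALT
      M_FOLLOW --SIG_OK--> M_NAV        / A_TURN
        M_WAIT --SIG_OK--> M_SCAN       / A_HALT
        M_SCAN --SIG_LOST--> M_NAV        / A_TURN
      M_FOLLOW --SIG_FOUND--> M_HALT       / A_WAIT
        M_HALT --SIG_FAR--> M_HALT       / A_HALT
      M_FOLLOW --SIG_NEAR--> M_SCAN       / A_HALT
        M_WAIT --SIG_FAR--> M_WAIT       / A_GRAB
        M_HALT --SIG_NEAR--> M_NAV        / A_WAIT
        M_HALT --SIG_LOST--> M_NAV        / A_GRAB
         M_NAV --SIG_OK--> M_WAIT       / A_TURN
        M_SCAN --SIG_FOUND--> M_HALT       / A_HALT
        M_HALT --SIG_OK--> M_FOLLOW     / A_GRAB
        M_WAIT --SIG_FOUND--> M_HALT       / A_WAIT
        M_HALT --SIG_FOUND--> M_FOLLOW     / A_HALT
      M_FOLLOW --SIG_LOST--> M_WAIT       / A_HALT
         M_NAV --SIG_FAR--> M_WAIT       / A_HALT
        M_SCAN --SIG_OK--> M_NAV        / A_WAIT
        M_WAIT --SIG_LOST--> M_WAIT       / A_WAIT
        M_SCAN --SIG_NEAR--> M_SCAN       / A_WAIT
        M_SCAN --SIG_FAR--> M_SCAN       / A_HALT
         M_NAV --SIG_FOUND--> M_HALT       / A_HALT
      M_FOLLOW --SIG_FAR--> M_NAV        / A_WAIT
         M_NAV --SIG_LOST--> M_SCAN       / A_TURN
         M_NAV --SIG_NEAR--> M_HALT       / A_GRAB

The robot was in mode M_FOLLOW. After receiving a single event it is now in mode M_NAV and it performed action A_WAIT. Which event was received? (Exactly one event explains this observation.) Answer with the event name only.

try SIG_NEAR: (M_FOLLOW, SIG_NEAR) → (M_SCAN, A_HALT)
try SIG_FOUND: (M_FOLLOW, SIG_FOUND) → (M_HALT, A_WAIT)
try SIG_LOST: (M_FOLLOW, SIG_LOST) → (M_WAIT, A_HALT)
try SIG_OK: (M_FOLLOW, SIG_OK) → (M_NAV, A_TURN)
try SIG_FAR: (M_FOLLOW, SIG_FAR) → (M_NAV, A_WAIT)  ← matches

SIG_FAR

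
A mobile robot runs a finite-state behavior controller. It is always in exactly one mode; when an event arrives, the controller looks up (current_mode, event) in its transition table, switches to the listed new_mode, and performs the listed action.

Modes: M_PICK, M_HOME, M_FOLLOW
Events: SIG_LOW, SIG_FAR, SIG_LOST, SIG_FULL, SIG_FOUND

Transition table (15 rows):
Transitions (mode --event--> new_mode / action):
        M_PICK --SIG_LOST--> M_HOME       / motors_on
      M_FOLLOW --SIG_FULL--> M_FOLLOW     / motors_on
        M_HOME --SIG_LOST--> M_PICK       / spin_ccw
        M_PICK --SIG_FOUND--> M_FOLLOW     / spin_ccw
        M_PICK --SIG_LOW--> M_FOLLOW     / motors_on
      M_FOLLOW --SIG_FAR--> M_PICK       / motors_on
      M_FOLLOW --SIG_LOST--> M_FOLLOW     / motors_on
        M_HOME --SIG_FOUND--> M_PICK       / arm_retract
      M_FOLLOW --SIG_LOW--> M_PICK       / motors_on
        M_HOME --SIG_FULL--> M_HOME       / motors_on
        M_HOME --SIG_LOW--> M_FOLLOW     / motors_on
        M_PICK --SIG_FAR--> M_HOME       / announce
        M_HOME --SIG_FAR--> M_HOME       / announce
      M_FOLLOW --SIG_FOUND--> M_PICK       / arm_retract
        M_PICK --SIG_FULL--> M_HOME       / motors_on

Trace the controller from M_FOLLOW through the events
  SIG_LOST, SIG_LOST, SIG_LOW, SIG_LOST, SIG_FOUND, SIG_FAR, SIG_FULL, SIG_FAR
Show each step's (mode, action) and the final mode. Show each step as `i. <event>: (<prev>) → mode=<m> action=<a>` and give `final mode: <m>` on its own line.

1. SIG_LOST: (M_FOLLOW) → mode=M_FOLLOW action=motors_on
2. SIG_LOST: (M_FOLLOW) → mode=M_FOLLOW action=motors_on
3. SIG_LOW: (M_FOLLOW) → mode=M_PICK action=motors_on
4. SIG_LOST: (M_PICK) → mode=M_HOME action=motors_on
5. SIG_FOUND: (M_HOME) → mode=M_PICK action=arm_retract
6. SIG_FAR: (M_PICK) → mode=M_HOME action=announce
7. SIG_FULL: (M_HOME) → mode=M_HOME action=motors_on
8. SIG_FAR: (M_HOME) → mode=M_HOME action=announce

final mode: M_HOME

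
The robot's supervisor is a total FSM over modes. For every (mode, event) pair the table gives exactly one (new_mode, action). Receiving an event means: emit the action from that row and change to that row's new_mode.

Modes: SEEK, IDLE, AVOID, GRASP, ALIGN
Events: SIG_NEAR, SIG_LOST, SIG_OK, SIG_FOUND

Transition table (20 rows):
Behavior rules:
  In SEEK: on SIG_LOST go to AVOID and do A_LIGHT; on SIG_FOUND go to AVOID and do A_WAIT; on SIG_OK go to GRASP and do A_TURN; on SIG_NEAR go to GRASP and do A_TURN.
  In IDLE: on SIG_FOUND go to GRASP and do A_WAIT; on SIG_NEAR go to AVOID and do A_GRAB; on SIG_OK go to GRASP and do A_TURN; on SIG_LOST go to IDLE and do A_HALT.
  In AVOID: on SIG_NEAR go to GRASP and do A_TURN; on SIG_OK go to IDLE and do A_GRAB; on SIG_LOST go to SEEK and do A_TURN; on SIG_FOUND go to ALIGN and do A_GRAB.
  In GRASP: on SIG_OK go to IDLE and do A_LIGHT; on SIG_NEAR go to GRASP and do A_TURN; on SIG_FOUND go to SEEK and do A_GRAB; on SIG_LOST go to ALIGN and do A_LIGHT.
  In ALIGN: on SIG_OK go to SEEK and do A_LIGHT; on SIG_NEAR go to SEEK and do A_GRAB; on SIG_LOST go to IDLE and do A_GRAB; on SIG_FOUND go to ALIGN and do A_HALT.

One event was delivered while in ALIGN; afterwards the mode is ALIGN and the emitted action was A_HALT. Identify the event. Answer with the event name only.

SIG_FOUND

try SIG_NEAR: (ALIGN, SIG_NEAR) → (SEEK, A_GRAB)
try SIG_LOST: (ALIGN, SIG_LOST) → (IDLE, A_GRAB)
try SIG_OK: (ALIGN, SIG_OK) → (SEEK, A_LIGHT)
try SIG_FOUND: (ALIGN, SIG_FOUND) → (ALIGN, A_HALT)  ← matches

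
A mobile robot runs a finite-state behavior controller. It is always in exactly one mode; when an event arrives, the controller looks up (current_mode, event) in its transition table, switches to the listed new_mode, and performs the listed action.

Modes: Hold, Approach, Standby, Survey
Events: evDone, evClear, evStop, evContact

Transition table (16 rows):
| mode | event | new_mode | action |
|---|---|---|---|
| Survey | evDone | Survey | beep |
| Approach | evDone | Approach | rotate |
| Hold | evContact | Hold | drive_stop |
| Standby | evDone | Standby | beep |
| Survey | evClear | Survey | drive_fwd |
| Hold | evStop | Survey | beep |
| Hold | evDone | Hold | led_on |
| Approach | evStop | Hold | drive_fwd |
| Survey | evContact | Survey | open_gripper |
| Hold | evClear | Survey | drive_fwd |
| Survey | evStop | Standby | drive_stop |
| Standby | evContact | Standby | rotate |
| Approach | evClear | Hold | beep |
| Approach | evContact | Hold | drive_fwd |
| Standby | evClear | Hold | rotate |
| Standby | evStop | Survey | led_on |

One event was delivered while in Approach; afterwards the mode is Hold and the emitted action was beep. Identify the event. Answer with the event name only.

evClear

try evDone: (Approach, evDone) → (Approach, rotate)
try evClear: (Approach, evClear) → (Hold, beep)  ← matches
try evStop: (Approach, evStop) → (Hold, drive_fwd)
try evContact: (Approach, evContact) → (Hold, drive_fwd)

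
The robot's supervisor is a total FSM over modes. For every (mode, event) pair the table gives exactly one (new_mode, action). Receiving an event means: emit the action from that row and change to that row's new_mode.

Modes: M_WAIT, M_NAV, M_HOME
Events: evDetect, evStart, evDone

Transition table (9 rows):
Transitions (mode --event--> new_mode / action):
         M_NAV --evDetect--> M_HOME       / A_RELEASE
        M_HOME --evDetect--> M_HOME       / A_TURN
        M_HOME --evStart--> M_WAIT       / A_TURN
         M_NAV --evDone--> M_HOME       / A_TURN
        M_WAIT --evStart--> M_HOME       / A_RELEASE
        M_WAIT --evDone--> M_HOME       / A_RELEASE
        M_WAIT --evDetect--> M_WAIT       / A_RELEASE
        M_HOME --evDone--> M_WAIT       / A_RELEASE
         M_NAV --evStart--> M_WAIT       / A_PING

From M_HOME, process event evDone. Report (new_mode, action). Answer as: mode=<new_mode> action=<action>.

mode=M_WAIT action=A_RELEASE

current mode = M_HOME; filter table to that mode:
  (M_HOME, evDetect) → (M_HOME, A_TURN)
  (M_HOME, evStart) → (M_WAIT, A_TURN)
  (M_HOME, evDone) → (M_WAIT, A_RELEASE)  ← event matches
event = evDone selects (M_WAIT, A_RELEASE)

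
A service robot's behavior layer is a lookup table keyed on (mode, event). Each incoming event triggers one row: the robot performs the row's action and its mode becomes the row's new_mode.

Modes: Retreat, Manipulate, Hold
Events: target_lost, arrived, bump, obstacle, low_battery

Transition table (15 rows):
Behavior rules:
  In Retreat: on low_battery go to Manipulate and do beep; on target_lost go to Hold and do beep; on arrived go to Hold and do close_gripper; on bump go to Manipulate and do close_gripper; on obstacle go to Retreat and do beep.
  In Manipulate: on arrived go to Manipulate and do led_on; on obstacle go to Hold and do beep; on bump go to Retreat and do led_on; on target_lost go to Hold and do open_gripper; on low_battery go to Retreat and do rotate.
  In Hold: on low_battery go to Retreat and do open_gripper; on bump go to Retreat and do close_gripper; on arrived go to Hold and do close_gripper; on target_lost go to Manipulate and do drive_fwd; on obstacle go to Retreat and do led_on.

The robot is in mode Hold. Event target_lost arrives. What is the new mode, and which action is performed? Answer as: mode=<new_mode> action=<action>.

current mode = Hold; filter table to that mode:
  (Hold, low_battery) → (Retreat, open_gripper)
  (Hold, bump) → (Retreat, close_gripper)
  (Hold, arrived) → (Hold, close_gripper)
  (Hold, target_lost) → (Manipulate, drive_fwd)  ← event matches
  (Hold, obstacle) → (Retreat, led_on)
event = target_lost selects (Manipulate, drive_fwd)

mode=Manipulate action=drive_fwd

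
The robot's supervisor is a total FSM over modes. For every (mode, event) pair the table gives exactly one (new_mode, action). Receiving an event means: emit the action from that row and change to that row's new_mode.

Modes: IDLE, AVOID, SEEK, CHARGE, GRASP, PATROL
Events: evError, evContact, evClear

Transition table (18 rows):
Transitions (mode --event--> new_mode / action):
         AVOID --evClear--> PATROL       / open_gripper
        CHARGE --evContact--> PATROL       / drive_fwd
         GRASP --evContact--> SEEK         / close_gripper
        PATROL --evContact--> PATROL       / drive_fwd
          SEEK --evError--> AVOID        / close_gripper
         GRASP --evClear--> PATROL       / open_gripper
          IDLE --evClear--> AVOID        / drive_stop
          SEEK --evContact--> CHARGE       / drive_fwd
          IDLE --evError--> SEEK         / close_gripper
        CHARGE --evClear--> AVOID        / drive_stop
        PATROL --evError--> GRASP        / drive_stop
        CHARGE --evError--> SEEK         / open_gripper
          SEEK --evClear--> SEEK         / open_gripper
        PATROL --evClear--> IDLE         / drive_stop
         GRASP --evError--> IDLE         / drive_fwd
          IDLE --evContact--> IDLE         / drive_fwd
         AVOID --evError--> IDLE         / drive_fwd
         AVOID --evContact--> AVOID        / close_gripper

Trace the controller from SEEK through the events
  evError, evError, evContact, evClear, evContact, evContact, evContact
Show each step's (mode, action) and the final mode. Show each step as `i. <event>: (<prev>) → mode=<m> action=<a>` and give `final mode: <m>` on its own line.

final mode: AVOID

1. evError: (SEEK) → mode=AVOID action=close_gripper
2. evError: (AVOID) → mode=IDLE action=drive_fwd
3. evContact: (IDLE) → mode=IDLE action=drive_fwd
4. evClear: (IDLE) → mode=AVOID action=drive_stop
5. evContact: (AVOID) → mode=AVOID action=close_gripper
6. evContact: (AVOID) → mode=AVOID action=close_gripper
7. evContact: (AVOID) → mode=AVOID action=close_gripper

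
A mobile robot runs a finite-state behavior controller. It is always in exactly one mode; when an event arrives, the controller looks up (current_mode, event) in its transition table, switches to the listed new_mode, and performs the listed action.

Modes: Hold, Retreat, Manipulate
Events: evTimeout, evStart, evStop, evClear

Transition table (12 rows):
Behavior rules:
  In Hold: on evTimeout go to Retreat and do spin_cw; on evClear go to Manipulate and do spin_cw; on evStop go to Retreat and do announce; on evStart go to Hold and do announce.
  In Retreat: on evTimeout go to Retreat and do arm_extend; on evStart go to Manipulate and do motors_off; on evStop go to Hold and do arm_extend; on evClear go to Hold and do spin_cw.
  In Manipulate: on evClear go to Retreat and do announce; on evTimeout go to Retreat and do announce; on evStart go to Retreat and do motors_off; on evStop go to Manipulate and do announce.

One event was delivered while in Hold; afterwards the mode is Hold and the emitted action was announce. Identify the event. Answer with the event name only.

try evTimeout: (Hold, evTimeout) → (Retreat, spin_cw)
try evStart: (Hold, evStart) → (Hold, announce)  ← matches
try evStop: (Hold, evStop) → (Retreat, announce)
try evClear: (Hold, evClear) → (Manipulate, spin_cw)

evStart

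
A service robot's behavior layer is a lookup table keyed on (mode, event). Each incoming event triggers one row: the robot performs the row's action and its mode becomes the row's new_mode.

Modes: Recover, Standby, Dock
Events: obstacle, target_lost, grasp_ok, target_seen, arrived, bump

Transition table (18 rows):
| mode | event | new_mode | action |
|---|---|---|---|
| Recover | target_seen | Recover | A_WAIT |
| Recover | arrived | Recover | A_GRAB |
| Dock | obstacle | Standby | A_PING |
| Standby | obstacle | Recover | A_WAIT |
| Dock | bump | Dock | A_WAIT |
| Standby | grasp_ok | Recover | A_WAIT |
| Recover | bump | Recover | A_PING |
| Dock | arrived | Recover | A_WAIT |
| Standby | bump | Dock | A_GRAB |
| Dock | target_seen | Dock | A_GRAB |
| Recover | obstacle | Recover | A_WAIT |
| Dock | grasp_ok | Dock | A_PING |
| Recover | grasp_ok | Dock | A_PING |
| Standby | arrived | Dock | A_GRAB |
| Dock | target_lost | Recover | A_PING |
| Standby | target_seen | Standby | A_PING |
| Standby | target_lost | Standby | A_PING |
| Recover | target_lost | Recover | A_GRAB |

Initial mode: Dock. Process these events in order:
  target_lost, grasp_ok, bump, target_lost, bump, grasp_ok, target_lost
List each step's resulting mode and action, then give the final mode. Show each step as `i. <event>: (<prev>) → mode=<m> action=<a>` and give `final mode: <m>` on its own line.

final mode: Recover

1. target_lost: (Dock) → mode=Recover action=A_PING
2. grasp_ok: (Recover) → mode=Dock action=A_PING
3. bump: (Dock) → mode=Dock action=A_WAIT
4. target_lost: (Dock) → mode=Recover action=A_PING
5. bump: (Recover) → mode=Recover action=A_PING
6. grasp_ok: (Recover) → mode=Dock action=A_PING
7. target_lost: (Dock) → mode=Recover action=A_PING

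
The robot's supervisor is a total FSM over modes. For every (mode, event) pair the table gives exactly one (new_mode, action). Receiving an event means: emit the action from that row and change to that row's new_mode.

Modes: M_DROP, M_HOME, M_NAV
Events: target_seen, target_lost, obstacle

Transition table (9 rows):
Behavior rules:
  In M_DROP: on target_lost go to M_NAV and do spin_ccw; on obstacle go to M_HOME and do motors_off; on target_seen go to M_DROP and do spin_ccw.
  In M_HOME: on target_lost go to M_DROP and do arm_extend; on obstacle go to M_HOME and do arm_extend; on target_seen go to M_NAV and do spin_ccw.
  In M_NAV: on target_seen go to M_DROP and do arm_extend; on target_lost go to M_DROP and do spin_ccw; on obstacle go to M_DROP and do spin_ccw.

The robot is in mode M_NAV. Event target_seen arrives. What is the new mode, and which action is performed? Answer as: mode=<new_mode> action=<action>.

current mode = M_NAV; filter table to that mode:
  (M_NAV, target_seen) → (M_DROP, arm_extend)  ← event matches
  (M_NAV, target_lost) → (M_DROP, spin_ccw)
  (M_NAV, obstacle) → (M_DROP, spin_ccw)
event = target_seen selects (M_DROP, arm_extend)

mode=M_DROP action=arm_extend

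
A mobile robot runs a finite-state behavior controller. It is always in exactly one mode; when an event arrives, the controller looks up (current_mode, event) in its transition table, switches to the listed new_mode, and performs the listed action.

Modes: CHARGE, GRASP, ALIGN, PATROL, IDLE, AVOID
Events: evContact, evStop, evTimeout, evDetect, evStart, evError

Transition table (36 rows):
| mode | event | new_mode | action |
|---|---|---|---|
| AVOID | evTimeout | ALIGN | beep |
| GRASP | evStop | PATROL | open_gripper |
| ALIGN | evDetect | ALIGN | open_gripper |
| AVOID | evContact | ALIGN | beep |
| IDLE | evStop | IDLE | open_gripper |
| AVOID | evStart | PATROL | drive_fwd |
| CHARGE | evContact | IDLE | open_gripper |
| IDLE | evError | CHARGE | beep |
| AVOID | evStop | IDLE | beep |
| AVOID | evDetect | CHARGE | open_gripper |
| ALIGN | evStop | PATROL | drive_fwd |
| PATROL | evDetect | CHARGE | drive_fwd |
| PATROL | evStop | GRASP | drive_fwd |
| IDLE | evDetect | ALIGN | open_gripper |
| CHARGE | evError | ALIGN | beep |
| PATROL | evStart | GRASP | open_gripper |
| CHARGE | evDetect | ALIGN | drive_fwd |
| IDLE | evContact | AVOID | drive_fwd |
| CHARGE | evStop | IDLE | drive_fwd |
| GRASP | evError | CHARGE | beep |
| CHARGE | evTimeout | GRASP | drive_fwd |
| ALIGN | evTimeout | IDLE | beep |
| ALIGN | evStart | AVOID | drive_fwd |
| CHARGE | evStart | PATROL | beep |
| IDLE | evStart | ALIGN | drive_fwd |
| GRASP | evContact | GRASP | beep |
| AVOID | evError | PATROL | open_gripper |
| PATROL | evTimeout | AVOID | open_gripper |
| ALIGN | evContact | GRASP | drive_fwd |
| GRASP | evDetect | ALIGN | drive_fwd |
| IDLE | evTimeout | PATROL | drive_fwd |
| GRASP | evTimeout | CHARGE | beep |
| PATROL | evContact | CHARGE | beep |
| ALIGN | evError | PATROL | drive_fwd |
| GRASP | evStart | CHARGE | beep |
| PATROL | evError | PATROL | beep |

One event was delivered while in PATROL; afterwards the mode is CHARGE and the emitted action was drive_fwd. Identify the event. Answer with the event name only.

evDetect

try evContact: (PATROL, evContact) → (CHARGE, beep)
try evStop: (PATROL, evStop) → (GRASP, drive_fwd)
try evTimeout: (PATROL, evTimeout) → (AVOID, open_gripper)
try evDetect: (PATROL, evDetect) → (CHARGE, drive_fwd)  ← matches
try evStart: (PATROL, evStart) → (GRASP, open_gripper)
try evError: (PATROL, evError) → (PATROL, beep)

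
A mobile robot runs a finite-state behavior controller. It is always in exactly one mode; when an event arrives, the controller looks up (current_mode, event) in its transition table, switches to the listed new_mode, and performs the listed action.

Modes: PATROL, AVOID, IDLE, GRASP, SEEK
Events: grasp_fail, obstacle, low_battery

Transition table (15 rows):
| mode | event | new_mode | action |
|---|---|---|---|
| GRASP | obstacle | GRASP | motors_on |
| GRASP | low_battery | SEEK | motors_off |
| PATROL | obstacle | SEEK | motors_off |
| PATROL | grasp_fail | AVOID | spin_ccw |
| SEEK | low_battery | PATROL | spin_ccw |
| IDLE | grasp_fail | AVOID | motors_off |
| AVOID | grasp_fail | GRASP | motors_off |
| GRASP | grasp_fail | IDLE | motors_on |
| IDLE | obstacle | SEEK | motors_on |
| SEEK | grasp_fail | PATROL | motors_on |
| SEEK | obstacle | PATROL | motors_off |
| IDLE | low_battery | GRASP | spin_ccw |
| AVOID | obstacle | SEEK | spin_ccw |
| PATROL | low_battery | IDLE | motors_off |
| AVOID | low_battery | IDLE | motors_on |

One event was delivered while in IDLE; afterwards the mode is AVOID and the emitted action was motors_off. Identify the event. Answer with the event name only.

grasp_fail

try grasp_fail: (IDLE, grasp_fail) → (AVOID, motors_off)  ← matches
try obstacle: (IDLE, obstacle) → (SEEK, motors_on)
try low_battery: (IDLE, low_battery) → (GRASP, spin_ccw)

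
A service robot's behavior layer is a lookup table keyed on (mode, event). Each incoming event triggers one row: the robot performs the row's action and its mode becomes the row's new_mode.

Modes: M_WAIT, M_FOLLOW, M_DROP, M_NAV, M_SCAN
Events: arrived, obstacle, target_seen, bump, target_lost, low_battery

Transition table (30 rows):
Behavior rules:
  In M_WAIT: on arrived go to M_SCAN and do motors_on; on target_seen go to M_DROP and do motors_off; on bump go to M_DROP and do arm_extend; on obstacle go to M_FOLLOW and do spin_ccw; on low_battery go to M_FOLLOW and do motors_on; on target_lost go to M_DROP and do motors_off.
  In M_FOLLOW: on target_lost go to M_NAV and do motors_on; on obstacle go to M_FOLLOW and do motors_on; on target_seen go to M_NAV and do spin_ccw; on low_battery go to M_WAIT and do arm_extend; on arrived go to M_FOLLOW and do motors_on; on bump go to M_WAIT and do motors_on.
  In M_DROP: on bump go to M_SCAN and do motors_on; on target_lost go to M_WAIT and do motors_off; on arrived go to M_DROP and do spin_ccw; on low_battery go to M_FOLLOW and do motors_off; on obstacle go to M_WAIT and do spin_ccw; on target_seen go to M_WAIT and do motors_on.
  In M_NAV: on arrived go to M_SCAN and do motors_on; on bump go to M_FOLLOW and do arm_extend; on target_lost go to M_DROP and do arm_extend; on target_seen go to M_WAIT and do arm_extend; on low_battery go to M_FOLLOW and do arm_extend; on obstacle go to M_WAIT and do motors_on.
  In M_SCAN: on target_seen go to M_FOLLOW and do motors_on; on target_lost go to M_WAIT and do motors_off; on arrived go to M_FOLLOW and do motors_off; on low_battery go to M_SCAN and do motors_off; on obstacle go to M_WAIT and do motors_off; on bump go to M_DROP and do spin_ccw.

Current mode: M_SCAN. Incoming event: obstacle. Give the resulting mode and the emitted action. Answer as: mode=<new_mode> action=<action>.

current mode = M_SCAN; filter table to that mode:
  (M_SCAN, target_seen) → (M_FOLLOW, motors_on)
  (M_SCAN, target_lost) → (M_WAIT, motors_off)
  (M_SCAN, arrived) → (M_FOLLOW, motors_off)
  (M_SCAN, low_battery) → (M_SCAN, motors_off)
  (M_SCAN, obstacle) → (M_WAIT, motors_off)  ← event matches
  (M_SCAN, bump) → (M_DROP, spin_ccw)
event = obstacle selects (M_WAIT, motors_off)

mode=M_WAIT action=motors_off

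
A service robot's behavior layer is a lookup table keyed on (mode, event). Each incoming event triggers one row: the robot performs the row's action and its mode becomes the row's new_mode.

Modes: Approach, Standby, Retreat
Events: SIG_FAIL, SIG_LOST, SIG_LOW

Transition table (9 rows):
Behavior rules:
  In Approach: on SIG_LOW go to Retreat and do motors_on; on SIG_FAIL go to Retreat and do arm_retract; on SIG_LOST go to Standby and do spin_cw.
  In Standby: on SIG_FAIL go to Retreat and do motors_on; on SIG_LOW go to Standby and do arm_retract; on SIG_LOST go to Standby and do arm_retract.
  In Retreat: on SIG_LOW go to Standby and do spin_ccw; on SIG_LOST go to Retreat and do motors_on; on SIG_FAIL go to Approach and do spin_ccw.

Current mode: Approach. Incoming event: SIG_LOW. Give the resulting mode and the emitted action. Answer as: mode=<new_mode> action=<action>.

current mode = Approach; filter table to that mode:
  (Approach, SIG_LOW) → (Retreat, motors_on)  ← event matches
  (Approach, SIG_FAIL) → (Retreat, arm_retract)
  (Approach, SIG_LOST) → (Standby, spin_cw)
event = SIG_LOW selects (Retreat, motors_on)

mode=Retreat action=motors_on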